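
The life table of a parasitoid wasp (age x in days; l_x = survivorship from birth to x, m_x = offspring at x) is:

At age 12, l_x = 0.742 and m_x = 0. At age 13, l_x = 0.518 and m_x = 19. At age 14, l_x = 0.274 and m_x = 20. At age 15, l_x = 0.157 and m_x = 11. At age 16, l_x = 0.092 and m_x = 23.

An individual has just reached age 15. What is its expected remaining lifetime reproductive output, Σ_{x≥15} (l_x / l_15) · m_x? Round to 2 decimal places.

24.48

l_15 = 0.157. Conditional survival from age 15 to x is l_x / l_15.
  x=15: (0.157/0.157) × 11 = 11.0000
  x=16: (0.092/0.157) × 23 = 13.4777
Sum = 11.0000 + 13.4777 = 24.4777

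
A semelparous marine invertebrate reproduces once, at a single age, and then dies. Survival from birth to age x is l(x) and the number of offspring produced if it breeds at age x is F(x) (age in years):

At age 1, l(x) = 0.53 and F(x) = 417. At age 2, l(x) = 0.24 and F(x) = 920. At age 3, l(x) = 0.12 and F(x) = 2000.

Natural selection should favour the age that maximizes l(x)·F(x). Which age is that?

3

Expected offspring if breeding at age x = l(x) × F(x):
  age 1: 0.53 × 417 = 221.010
  age 2: 0.24 × 920 = 220.800
  age 3: 0.12 × 2000 = 240.000
Maximum at age 3 (240.000).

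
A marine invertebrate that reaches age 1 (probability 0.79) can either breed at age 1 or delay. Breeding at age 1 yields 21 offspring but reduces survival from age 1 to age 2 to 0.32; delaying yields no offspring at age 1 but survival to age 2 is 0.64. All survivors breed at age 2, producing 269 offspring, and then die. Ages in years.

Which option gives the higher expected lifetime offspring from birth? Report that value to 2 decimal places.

136.01

breed at age 1: R₀ = 0.79 × (21 + 0.32 × 269) = 0.79 × 107.0800 = 84.5932
delay to age 2: R₀ = 0.79 × (0.64 × 269) = 0.79 × 172.1600 = 136.0064
Higher: delay to age 2 (136.0064).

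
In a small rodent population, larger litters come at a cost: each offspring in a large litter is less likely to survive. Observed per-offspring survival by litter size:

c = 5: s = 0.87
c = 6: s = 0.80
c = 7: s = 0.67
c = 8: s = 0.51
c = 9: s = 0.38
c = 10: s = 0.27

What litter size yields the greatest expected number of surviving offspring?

6

Expected surviving offspring = c × s(c):
  c=5: 5 × 0.87 = 4.350
  c=6: 6 × 0.80 = 4.800
  c=7: 7 × 0.67 = 4.690
  c=8: 8 × 0.51 = 4.080
  c=9: 9 × 0.38 = 3.420
  c=10: 10 × 0.27 = 2.700
Maximum at c = 6 (4.800 surviving offspring).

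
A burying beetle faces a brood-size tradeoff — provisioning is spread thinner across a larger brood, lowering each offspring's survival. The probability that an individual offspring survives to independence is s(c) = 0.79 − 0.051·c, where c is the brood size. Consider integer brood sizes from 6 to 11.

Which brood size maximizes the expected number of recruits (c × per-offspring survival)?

Expected recruits = c × s(c):
  c=6: 6 × 0.484 = 2.904
  c=7: 7 × 0.433 = 3.031
  c=8: 8 × 0.382 = 3.056
  c=9: 9 × 0.331 = 2.979
  c=10: 10 × 0.280 = 2.800
  c=11: 11 × 0.229 = 2.519
Maximum at c = 8 (3.056 recruits).

8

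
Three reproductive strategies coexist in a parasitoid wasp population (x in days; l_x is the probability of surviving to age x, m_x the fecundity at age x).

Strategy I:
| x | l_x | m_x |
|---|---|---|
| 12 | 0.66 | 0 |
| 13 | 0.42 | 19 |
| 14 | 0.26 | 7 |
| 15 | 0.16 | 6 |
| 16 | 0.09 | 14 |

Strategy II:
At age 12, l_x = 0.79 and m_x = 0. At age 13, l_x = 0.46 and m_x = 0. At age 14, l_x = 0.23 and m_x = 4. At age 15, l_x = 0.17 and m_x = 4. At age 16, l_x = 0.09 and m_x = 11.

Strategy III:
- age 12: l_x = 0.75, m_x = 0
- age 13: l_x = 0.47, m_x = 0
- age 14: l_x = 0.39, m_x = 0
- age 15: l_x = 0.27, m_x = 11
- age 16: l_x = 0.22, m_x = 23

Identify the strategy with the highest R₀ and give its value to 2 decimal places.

Strategy I: R₀ = 0.66×0 + 0.42×19 + 0.26×7 + 0.16×6 + 0.09×14 = 12.0200
Strategy II: R₀ = 0.79×0 + 0.46×0 + 0.23×4 + 0.17×4 + 0.09×11 = 2.5900
Strategy III: R₀ = 0.75×0 + 0.47×0 + 0.39×0 + 0.27×11 + 0.22×23 = 8.0300
Highest R₀: strategy I with 12.0200.

12.02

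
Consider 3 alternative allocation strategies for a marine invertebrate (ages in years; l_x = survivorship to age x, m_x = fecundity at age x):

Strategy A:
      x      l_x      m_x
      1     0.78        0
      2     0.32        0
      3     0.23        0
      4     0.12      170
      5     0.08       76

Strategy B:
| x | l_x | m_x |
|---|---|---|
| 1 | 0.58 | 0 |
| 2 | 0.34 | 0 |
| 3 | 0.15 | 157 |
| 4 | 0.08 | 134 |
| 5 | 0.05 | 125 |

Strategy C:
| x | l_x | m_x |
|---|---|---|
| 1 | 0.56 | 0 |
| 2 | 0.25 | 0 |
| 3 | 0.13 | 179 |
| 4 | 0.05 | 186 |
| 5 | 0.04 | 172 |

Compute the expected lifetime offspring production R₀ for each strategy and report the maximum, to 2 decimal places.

40.52

Strategy A: R₀ = 0.78×0 + 0.32×0 + 0.23×0 + 0.12×170 + 0.08×76 = 26.4800
Strategy B: R₀ = 0.58×0 + 0.34×0 + 0.15×157 + 0.08×134 + 0.05×125 = 40.5200
Strategy C: R₀ = 0.56×0 + 0.25×0 + 0.13×179 + 0.05×186 + 0.04×172 = 39.4500
Highest R₀: strategy B with 40.5200.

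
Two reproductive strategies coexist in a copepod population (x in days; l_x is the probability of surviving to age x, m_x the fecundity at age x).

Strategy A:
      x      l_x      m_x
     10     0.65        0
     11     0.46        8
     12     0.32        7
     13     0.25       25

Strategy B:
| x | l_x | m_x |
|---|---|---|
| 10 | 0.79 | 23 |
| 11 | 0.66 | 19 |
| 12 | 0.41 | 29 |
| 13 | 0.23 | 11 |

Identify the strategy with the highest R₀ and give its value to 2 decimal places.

Strategy A: R₀ = 0.65×0 + 0.46×8 + 0.32×7 + 0.25×25 = 12.1700
Strategy B: R₀ = 0.79×23 + 0.66×19 + 0.41×29 + 0.23×11 = 45.1300
Highest R₀: strategy B with 45.1300.

45.13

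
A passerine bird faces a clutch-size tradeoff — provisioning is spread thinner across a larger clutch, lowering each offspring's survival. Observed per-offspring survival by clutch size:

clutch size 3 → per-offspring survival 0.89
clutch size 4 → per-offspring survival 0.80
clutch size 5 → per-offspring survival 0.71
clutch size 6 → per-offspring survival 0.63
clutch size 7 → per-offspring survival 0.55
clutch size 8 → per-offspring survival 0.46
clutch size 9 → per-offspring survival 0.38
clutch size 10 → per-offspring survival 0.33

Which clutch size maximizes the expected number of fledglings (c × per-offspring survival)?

Expected fledglings = c × s(c):
  c=3: 3 × 0.89 = 2.670
  c=4: 4 × 0.80 = 3.200
  c=5: 5 × 0.71 = 3.550
  c=6: 6 × 0.63 = 3.780
  c=7: 7 × 0.55 = 3.850
  c=8: 8 × 0.46 = 3.680
  c=9: 9 × 0.38 = 3.420
  c=10: 10 × 0.33 = 3.300
Maximum at c = 7 (3.850 fledglings).

7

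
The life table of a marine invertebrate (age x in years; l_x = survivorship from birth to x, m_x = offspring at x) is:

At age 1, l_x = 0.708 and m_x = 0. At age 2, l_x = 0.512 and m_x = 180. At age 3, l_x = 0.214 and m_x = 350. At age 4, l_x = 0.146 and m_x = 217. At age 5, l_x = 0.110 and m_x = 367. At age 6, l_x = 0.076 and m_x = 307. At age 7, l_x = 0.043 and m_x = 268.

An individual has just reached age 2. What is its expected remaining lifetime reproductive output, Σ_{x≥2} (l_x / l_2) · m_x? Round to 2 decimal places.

535.09

l_2 = 0.512. Conditional survival from age 2 to x is l_x / l_2.
  x=2: (0.512/0.512) × 180 = 180.0000
  x=3: (0.214/0.512) × 350 = 146.2891
  x=4: (0.146/0.512) × 217 = 61.8789
  x=5: (0.110/0.512) × 367 = 78.8477
  x=6: (0.076/0.512) × 307 = 45.5703
  x=7: (0.043/0.512) × 268 = 22.5078
Sum = 180.0000 + 146.2891 + 61.8789 + 78.8477 + 45.5703 + 22.5078 = 535.0938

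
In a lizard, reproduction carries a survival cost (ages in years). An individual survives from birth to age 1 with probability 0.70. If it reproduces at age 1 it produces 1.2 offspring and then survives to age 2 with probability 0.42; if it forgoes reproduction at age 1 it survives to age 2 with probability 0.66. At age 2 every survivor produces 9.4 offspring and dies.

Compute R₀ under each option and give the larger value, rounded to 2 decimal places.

4.34

breed at age 1: R₀ = 0.70 × (1.2 + 0.42 × 9.4) = 0.70 × 5.1480 = 3.6036
delay to age 2: R₀ = 0.70 × (0.66 × 9.4) = 0.70 × 6.2040 = 4.3428
Higher: delay to age 2 (4.3428).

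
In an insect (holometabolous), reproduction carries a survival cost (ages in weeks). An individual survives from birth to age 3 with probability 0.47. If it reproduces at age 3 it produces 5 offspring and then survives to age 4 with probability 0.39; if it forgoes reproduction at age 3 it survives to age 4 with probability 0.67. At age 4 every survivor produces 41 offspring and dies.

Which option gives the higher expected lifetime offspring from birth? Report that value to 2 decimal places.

breed at age 3: R₀ = 0.47 × (5 + 0.39 × 41) = 0.47 × 20.9900 = 9.8653
delay to age 4: R₀ = 0.47 × (0.67 × 41) = 0.47 × 27.4700 = 12.9109
Higher: delay to age 4 (12.9109).

12.91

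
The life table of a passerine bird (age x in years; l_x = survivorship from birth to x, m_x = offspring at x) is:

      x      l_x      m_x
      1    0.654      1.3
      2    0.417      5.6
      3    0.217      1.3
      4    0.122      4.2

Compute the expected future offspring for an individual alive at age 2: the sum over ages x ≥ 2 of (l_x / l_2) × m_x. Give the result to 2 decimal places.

7.51

l_2 = 0.417. Conditional survival from age 2 to x is l_x / l_2.
  x=2: (0.417/0.417) × 5.6 = 5.6000
  x=3: (0.217/0.417) × 1.3 = 0.6765
  x=4: (0.122/0.417) × 4.2 = 1.2288
Sum = 5.6000 + 0.6765 + 1.2288 = 7.5053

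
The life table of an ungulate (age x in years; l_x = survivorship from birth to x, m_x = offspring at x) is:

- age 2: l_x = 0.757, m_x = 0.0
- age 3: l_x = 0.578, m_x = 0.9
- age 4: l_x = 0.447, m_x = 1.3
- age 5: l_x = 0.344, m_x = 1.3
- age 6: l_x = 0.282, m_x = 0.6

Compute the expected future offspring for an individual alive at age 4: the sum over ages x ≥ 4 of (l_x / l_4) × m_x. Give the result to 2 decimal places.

2.68

l_4 = 0.447. Conditional survival from age 4 to x is l_x / l_4.
  x=4: (0.447/0.447) × 1.3 = 1.3000
  x=5: (0.344/0.447) × 1.3 = 1.0004
  x=6: (0.282/0.447) × 0.6 = 0.3785
Sum = 1.3000 + 1.0004 + 0.3785 = 2.6790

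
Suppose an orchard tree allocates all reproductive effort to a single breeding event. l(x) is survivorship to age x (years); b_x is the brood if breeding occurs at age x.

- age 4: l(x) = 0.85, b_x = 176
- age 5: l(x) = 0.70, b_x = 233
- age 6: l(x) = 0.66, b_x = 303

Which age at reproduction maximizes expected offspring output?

Expected offspring if breeding at age x = l(x) × b_x:
  age 4: 0.85 × 176 = 149.600
  age 5: 0.70 × 233 = 163.100
  age 6: 0.66 × 303 = 199.980
Maximum at age 6 (199.980).

6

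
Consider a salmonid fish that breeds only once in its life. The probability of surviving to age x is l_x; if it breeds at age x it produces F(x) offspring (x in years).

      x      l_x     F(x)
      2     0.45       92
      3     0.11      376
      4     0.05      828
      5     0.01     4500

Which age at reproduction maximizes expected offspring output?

Expected offspring if breeding at age x = l_x × F(x):
  age 2: 0.45 × 92 = 41.400
  age 3: 0.11 × 376 = 41.360
  age 4: 0.05 × 828 = 41.400
  age 5: 0.01 × 4500 = 45.000
Maximum at age 5 (45.000).

5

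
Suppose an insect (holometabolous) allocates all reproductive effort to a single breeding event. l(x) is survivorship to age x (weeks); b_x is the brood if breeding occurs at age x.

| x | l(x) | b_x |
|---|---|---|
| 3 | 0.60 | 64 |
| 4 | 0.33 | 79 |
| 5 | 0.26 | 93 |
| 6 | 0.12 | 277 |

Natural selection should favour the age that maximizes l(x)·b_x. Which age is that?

Expected offspring if breeding at age x = l(x) × b_x:
  age 3: 0.60 × 64 = 38.400
  age 4: 0.33 × 79 = 26.070
  age 5: 0.26 × 93 = 24.180
  age 6: 0.12 × 277 = 33.240
Maximum at age 3 (38.400).

3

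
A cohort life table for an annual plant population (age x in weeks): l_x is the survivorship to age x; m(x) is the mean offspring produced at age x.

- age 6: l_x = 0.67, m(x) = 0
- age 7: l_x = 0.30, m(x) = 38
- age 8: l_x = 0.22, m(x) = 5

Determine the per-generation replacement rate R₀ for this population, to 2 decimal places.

R₀ = Σ l_x m(x):
  age 6: 0.67 × 0 = 0.0000
  age 7: 0.30 × 38 = 11.4000
  age 8: 0.22 × 5 = 1.1000
R₀ = 0.0000 + 11.4000 + 1.1000 = 12.5000

12.50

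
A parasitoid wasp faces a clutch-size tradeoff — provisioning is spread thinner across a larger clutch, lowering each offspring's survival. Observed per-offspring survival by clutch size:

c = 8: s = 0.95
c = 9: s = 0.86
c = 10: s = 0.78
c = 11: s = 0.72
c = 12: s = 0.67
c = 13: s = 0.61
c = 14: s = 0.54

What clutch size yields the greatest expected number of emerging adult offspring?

Expected emerging adult offspring = c × s(c):
  c=8: 8 × 0.95 = 7.600
  c=9: 9 × 0.86 = 7.740
  c=10: 10 × 0.78 = 7.800
  c=11: 11 × 0.72 = 7.920
  c=12: 12 × 0.67 = 8.040
  c=13: 13 × 0.61 = 7.930
  c=14: 14 × 0.54 = 7.560
Maximum at c = 12 (8.040 emerging adult offspring).

12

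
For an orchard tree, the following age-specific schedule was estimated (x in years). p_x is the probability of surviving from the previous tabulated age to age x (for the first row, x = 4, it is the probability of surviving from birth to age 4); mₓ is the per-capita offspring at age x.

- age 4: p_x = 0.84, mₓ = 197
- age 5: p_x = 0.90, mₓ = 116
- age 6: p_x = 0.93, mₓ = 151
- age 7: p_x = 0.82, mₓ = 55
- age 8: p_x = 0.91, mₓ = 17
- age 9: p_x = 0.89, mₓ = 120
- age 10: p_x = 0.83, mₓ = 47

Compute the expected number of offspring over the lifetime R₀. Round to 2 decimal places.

474.22

Survivorship from birth: l_x = p_4·p_5·…·p_x.
  l_4 = 0.84000
  l_5 = 0.75600
  l_6 = 0.70308
  l_7 = 0.57653
  l_8 = 0.52464
  l_9 = 0.46693
  l_10 = 0.38755
R₀ = Σ l_x mₓ:
  age 4: 0.84000 × 197 = 165.4800
  age 5: 0.75600 × 116 = 87.6960
  age 6: 0.70308 × 151 = 106.1651
  age 7: 0.57653 × 55 = 31.7092
  age 8: 0.52464 × 17 = 8.9189
  age 9: 0.46693 × 120 = 56.0316
  age 10: 0.38755 × 47 = 18.2149
R₀ = 165.4800 + 87.6960 + 106.1651 + 31.7092 + 8.9189 + 56.0316 + 18.2149 = 474.2156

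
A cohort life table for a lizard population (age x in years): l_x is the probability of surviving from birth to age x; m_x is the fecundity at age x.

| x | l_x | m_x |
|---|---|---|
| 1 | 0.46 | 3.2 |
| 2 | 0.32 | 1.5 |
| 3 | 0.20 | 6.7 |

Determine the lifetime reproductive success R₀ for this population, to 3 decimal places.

3.292

R₀ = Σ l_x m_x:
  age 1: 0.46 × 3.2 = 1.4720
  age 2: 0.32 × 1.5 = 0.4800
  age 3: 0.20 × 6.7 = 1.3400
R₀ = 1.4720 + 0.4800 + 1.3400 = 3.2920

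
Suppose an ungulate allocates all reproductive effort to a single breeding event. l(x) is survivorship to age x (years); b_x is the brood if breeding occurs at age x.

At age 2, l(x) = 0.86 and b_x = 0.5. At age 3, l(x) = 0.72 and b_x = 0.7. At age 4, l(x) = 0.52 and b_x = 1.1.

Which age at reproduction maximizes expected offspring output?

Expected offspring if breeding at age x = l(x) × b_x:
  age 2: 0.86 × 0.5 = 0.430
  age 3: 0.72 × 0.7 = 0.504
  age 4: 0.52 × 1.1 = 0.572
Maximum at age 4 (0.572).

4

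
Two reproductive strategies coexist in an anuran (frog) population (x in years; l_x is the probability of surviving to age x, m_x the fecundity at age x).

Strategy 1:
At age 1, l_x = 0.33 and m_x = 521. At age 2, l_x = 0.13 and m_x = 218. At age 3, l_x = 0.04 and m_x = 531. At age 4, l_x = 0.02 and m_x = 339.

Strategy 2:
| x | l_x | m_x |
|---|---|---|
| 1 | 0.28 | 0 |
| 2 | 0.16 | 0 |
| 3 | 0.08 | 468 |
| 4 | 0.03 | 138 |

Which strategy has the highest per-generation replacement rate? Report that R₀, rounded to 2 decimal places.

Strategy 1: R₀ = 0.33×521 + 0.13×218 + 0.04×531 + 0.02×339 = 228.2900
Strategy 2: R₀ = 0.28×0 + 0.16×0 + 0.08×468 + 0.03×138 = 41.5800
Highest R₀: strategy 1 with 228.2900.

228.29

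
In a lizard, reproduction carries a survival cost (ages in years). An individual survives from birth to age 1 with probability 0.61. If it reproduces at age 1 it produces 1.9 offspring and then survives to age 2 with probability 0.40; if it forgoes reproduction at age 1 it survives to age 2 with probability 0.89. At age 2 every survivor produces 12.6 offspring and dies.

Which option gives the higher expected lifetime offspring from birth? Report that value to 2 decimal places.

breed at age 1: R₀ = 0.61 × (1.9 + 0.40 × 12.6) = 0.61 × 6.9400 = 4.2334
delay to age 2: R₀ = 0.61 × (0.89 × 12.6) = 0.61 × 11.2140 = 6.8405
Higher: delay to age 2 (6.8405).

6.84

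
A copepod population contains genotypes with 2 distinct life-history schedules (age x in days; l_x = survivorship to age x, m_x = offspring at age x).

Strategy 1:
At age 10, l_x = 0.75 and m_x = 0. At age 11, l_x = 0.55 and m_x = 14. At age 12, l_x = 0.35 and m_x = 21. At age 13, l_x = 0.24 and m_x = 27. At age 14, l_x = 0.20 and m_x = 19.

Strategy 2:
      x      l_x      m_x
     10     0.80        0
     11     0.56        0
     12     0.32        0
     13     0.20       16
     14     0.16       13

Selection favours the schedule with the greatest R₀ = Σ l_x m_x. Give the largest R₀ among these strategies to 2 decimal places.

Strategy 1: R₀ = 0.75×0 + 0.55×14 + 0.35×21 + 0.24×27 + 0.20×19 = 25.3300
Strategy 2: R₀ = 0.80×0 + 0.56×0 + 0.32×0 + 0.20×16 + 0.16×13 = 5.2800
Highest R₀: strategy 1 with 25.3300.

25.33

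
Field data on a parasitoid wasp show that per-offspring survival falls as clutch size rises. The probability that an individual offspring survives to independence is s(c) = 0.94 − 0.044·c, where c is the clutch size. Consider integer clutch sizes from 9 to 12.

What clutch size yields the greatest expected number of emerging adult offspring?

Expected emerging adult offspring = c × s(c):
  c=9: 9 × 0.544 = 4.896
  c=10: 10 × 0.500 = 5.000
  c=11: 11 × 0.456 = 5.016
  c=12: 12 × 0.412 = 4.944
Maximum at c = 11 (5.016 emerging adult offspring).

11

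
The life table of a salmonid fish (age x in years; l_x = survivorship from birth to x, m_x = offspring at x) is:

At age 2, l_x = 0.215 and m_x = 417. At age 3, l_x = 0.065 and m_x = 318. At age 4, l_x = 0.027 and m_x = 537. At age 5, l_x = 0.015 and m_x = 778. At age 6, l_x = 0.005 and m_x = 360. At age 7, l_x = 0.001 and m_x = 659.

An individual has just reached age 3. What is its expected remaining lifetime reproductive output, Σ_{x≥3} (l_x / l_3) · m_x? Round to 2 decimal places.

758.43

l_3 = 0.065. Conditional survival from age 3 to x is l_x / l_3.
  x=3: (0.065/0.065) × 318 = 318.0000
  x=4: (0.027/0.065) × 537 = 223.0615
  x=5: (0.015/0.065) × 778 = 179.5385
  x=6: (0.005/0.065) × 360 = 27.6923
  x=7: (0.001/0.065) × 659 = 10.1385
Sum = 318.0000 + 223.0615 + 179.5385 + 27.6923 + 10.1385 = 758.4308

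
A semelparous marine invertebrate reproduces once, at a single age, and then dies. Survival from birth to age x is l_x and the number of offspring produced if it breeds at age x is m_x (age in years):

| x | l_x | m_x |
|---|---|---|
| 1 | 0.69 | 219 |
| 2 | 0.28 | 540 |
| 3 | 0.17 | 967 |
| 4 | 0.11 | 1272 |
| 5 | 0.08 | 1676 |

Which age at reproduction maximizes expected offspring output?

3

Expected offspring if breeding at age x = l_x × m_x:
  age 1: 0.69 × 219 = 151.110
  age 2: 0.28 × 540 = 151.200
  age 3: 0.17 × 967 = 164.390
  age 4: 0.11 × 1272 = 139.920
  age 5: 0.08 × 1676 = 134.080
Maximum at age 3 (164.390).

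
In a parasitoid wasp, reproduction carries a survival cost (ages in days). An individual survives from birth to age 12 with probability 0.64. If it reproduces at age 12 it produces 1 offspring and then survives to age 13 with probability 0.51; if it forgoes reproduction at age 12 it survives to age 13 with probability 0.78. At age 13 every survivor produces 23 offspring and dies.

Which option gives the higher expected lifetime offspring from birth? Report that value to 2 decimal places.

11.48

breed at age 12: R₀ = 0.64 × (1 + 0.51 × 23) = 0.64 × 12.7300 = 8.1472
delay to age 13: R₀ = 0.64 × (0.78 × 23) = 0.64 × 17.9400 = 11.4816
Higher: delay to age 13 (11.4816).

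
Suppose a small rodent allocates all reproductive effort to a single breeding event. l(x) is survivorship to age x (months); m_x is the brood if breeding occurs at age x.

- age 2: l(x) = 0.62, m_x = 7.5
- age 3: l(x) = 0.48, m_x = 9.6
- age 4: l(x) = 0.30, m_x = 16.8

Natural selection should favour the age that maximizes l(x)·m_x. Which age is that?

Expected offspring if breeding at age x = l(x) × m_x:
  age 2: 0.62 × 7.5 = 4.650
  age 3: 0.48 × 9.6 = 4.608
  age 4: 0.30 × 16.8 = 5.040
Maximum at age 4 (5.040).

4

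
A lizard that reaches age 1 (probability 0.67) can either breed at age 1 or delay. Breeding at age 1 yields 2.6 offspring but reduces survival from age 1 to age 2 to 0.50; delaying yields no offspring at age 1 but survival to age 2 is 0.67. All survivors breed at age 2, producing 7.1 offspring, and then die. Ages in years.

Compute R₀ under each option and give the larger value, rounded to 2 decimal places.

4.12

breed at age 1: R₀ = 0.67 × (2.6 + 0.50 × 7.1) = 0.67 × 6.1500 = 4.1205
delay to age 2: R₀ = 0.67 × (0.67 × 7.1) = 0.67 × 4.7570 = 3.1872
Higher: breed at age 1 (4.1205).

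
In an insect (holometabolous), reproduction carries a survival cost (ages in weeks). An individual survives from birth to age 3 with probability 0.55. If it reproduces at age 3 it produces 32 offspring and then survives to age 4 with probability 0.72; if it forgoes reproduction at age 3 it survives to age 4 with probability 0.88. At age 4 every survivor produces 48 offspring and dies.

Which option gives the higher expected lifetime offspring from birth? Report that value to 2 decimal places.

breed at age 3: R₀ = 0.55 × (32 + 0.72 × 48) = 0.55 × 66.5600 = 36.6080
delay to age 4: R₀ = 0.55 × (0.88 × 48) = 0.55 × 42.2400 = 23.2320
Higher: breed at age 3 (36.6080).

36.61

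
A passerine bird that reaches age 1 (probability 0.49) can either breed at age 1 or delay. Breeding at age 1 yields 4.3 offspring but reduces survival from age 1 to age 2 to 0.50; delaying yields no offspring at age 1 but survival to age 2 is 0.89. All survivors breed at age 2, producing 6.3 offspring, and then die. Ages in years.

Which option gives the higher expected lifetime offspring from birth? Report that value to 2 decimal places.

breed at age 1: R₀ = 0.49 × (4.3 + 0.50 × 6.3) = 0.49 × 7.4500 = 3.6505
delay to age 2: R₀ = 0.49 × (0.89 × 6.3) = 0.49 × 5.6070 = 2.7474
Higher: breed at age 1 (3.6505).

3.65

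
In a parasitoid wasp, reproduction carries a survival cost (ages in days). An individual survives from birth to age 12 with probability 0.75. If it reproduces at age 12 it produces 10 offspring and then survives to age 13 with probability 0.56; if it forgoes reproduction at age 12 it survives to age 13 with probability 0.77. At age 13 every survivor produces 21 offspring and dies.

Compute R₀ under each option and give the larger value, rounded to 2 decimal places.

16.32

breed at age 12: R₀ = 0.75 × (10 + 0.56 × 21) = 0.75 × 21.7600 = 16.3200
delay to age 13: R₀ = 0.75 × (0.77 × 21) = 0.75 × 16.1700 = 12.1275
Higher: breed at age 12 (16.3200).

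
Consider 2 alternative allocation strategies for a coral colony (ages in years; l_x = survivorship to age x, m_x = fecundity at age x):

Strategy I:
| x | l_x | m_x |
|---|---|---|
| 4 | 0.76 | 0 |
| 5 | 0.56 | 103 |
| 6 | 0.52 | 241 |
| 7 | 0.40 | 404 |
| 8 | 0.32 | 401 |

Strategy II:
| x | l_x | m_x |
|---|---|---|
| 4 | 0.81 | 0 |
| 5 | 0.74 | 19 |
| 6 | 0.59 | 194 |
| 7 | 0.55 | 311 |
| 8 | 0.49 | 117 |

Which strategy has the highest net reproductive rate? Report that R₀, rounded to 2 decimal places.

472.92

Strategy I: R₀ = 0.76×0 + 0.56×103 + 0.52×241 + 0.40×404 + 0.32×401 = 472.9200
Strategy II: R₀ = 0.81×0 + 0.74×19 + 0.59×194 + 0.55×311 + 0.49×117 = 356.9000
Highest R₀: strategy I with 472.9200.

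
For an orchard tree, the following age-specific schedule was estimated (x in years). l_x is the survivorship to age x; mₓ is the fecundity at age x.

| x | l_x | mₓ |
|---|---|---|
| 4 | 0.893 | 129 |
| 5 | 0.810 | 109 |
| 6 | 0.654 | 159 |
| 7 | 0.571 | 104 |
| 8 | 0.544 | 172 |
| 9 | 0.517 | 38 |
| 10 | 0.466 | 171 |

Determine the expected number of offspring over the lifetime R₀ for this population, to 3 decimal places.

559.757

R₀ = Σ l_x mₓ:
  age 4: 0.893 × 129 = 115.1970
  age 5: 0.810 × 109 = 88.2900
  age 6: 0.654 × 159 = 103.9860
  age 7: 0.571 × 104 = 59.3840
  age 8: 0.544 × 172 = 93.5680
  age 9: 0.517 × 38 = 19.6460
  age 10: 0.466 × 171 = 79.6860
R₀ = 115.1970 + 88.2900 + 103.9860 + 59.3840 + 93.5680 + 19.6460 + 79.6860 = 559.7570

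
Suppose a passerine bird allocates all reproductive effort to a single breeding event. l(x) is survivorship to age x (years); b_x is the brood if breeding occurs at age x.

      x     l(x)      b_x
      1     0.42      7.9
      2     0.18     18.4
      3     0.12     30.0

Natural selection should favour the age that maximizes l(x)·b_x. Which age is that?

3

Expected offspring if breeding at age x = l(x) × b_x:
  age 1: 0.42 × 7.9 = 3.318
  age 2: 0.18 × 18.4 = 3.312
  age 3: 0.12 × 30.0 = 3.600
Maximum at age 3 (3.600).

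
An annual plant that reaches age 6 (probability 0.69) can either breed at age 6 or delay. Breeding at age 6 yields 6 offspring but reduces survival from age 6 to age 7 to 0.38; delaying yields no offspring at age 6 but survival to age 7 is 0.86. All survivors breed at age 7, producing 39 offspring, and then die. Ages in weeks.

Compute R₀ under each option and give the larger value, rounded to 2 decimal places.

breed at age 6: R₀ = 0.69 × (6 + 0.38 × 39) = 0.69 × 20.8200 = 14.3658
delay to age 7: R₀ = 0.69 × (0.86 × 39) = 0.69 × 33.5400 = 23.1426
Higher: delay to age 7 (23.1426).

23.14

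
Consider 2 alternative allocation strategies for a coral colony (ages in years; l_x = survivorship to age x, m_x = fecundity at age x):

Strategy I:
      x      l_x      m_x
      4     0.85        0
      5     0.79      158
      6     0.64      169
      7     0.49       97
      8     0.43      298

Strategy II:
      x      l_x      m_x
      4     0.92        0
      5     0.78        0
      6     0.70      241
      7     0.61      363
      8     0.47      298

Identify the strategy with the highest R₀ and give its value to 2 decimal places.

Strategy I: R₀ = 0.85×0 + 0.79×158 + 0.64×169 + 0.49×97 + 0.43×298 = 408.6500
Strategy II: R₀ = 0.92×0 + 0.78×0 + 0.70×241 + 0.61×363 + 0.47×298 = 530.1900
Highest R₀: strategy II with 530.1900.

530.19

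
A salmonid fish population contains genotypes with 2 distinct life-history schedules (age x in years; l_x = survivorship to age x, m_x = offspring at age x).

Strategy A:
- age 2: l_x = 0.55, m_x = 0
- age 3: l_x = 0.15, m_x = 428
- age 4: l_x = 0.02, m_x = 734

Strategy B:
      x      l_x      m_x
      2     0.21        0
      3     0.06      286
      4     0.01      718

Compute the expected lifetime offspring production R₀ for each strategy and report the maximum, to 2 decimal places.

Strategy A: R₀ = 0.55×0 + 0.15×428 + 0.02×734 = 78.8800
Strategy B: R₀ = 0.21×0 + 0.06×286 + 0.01×718 = 24.3400
Highest R₀: strategy A with 78.8800.

78.88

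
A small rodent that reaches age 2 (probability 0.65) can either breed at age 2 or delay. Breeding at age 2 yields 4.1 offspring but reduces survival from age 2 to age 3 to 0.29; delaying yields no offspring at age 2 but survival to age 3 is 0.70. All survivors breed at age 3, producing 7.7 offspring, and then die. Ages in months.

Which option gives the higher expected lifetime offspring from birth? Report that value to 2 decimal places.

breed at age 2: R₀ = 0.65 × (4.1 + 0.29 × 7.7) = 0.65 × 6.3330 = 4.1165
delay to age 3: R₀ = 0.65 × (0.70 × 7.7) = 0.65 × 5.3900 = 3.5035
Higher: breed at age 2 (4.1165).

4.12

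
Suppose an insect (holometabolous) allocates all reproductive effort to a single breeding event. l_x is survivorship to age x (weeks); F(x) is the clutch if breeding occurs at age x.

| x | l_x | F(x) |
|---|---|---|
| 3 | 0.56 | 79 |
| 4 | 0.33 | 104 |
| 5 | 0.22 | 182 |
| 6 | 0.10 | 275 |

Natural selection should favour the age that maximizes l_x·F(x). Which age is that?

3

Expected offspring if breeding at age x = l_x × F(x):
  age 3: 0.56 × 79 = 44.240
  age 4: 0.33 × 104 = 34.320
  age 5: 0.22 × 182 = 40.040
  age 6: 0.10 × 275 = 27.500
Maximum at age 3 (44.240).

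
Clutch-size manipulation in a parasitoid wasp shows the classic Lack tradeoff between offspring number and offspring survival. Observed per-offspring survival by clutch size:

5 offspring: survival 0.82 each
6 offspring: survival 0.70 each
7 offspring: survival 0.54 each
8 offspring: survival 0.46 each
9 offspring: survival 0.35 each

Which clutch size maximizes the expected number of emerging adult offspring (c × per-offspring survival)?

Expected emerging adult offspring = c × s(c):
  c=5: 5 × 0.82 = 4.100
  c=6: 6 × 0.70 = 4.200
  c=7: 7 × 0.54 = 3.780
  c=8: 8 × 0.46 = 3.680
  c=9: 9 × 0.35 = 3.150
Maximum at c = 6 (4.200 emerging adult offspring).

6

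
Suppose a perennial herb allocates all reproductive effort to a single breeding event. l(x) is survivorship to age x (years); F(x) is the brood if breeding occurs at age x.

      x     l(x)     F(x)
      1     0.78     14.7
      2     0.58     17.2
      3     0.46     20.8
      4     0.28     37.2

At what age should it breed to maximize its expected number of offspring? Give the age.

Expected offspring if breeding at age x = l(x) × F(x):
  age 1: 0.78 × 14.7 = 11.466
  age 2: 0.58 × 17.2 = 9.976
  age 3: 0.46 × 20.8 = 9.568
  age 4: 0.28 × 37.2 = 10.416
Maximum at age 1 (11.466).

1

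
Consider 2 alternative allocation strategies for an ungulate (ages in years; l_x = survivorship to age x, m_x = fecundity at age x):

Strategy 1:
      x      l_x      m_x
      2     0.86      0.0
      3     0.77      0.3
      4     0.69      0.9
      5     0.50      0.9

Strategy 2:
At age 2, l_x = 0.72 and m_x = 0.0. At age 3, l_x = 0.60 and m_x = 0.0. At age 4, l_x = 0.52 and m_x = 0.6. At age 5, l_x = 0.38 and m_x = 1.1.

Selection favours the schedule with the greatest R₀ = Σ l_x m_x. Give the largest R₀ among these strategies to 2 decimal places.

Strategy 1: R₀ = 0.86×0.0 + 0.77×0.3 + 0.69×0.9 + 0.50×0.9 = 1.3020
Strategy 2: R₀ = 0.72×0.0 + 0.60×0.0 + 0.52×0.6 + 0.38×1.1 = 0.7300
Highest R₀: strategy 1 with 1.3020.

1.30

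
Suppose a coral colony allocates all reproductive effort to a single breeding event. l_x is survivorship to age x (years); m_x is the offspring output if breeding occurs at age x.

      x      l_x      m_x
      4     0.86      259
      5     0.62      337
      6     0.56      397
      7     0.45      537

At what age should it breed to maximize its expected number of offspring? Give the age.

7

Expected offspring if breeding at age x = l_x × m_x:
  age 4: 0.86 × 259 = 222.740
  age 5: 0.62 × 337 = 208.940
  age 6: 0.56 × 397 = 222.320
  age 7: 0.45 × 537 = 241.650
Maximum at age 7 (241.650).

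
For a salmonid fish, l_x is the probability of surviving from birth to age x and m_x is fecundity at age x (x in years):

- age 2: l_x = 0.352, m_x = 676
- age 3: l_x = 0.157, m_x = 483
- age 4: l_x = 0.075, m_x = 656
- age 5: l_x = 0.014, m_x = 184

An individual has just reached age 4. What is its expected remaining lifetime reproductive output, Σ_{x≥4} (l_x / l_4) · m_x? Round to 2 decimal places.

690.35

l_4 = 0.075. Conditional survival from age 4 to x is l_x / l_4.
  x=4: (0.075/0.075) × 656 = 656.0000
  x=5: (0.014/0.075) × 184 = 34.3467
Sum = 656.0000 + 34.3467 = 690.3467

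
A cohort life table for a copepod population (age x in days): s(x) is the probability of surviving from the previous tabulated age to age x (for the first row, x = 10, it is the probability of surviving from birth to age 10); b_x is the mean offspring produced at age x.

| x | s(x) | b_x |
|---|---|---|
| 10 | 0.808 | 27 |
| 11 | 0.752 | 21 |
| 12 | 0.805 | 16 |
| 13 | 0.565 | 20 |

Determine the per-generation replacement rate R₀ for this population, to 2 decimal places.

Survivorship from birth: l_x = s_10·s_11·…·s_x.
  l_10 = 0.80800
  l_11 = 0.60762
  l_12 = 0.48913
  l_13 = 0.27636
R₀ = Σ l_x b_x:
  age 10: 0.80800 × 27 = 21.8160
  age 11: 0.60762 × 21 = 12.7600
  age 12: 0.48913 × 16 = 7.8261
  age 13: 0.27636 × 20 = 5.5272
R₀ = 21.8160 + 12.7600 + 7.8261 + 5.5272 = 47.9293

47.93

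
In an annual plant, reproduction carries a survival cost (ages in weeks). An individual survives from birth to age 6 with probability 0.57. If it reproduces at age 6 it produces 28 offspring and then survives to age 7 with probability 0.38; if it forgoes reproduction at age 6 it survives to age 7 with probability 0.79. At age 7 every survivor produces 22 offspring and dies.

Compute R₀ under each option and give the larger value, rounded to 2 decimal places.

breed at age 6: R₀ = 0.57 × (28 + 0.38 × 22) = 0.57 × 36.3600 = 20.7252
delay to age 7: R₀ = 0.57 × (0.79 × 22) = 0.57 × 17.3800 = 9.9066
Higher: breed at age 6 (20.7252).

20.73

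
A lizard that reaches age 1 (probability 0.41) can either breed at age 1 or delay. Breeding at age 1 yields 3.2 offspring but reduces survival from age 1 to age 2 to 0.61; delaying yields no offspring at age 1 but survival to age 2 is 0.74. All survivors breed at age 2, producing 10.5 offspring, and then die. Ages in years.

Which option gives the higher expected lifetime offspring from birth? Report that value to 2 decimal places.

breed at age 1: R₀ = 0.41 × (3.2 + 0.61 × 10.5) = 0.41 × 9.6050 = 3.9381
delay to age 2: R₀ = 0.41 × (0.74 × 10.5) = 0.41 × 7.7700 = 3.1857
Higher: breed at age 1 (3.9381).

3.94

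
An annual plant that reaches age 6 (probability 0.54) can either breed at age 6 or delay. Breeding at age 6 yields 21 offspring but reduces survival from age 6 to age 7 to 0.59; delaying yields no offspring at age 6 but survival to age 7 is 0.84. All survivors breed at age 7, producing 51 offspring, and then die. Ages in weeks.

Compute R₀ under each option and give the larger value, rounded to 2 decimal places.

27.59

breed at age 6: R₀ = 0.54 × (21 + 0.59 × 51) = 0.54 × 51.0900 = 27.5886
delay to age 7: R₀ = 0.54 × (0.84 × 51) = 0.54 × 42.8400 = 23.1336
Higher: breed at age 6 (27.5886).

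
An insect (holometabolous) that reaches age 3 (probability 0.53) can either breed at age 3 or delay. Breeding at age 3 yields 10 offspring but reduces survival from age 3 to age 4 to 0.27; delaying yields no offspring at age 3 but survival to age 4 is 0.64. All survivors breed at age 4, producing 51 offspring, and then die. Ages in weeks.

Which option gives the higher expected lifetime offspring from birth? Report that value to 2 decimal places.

breed at age 3: R₀ = 0.53 × (10 + 0.27 × 51) = 0.53 × 23.7700 = 12.5981
delay to age 4: R₀ = 0.53 × (0.64 × 51) = 0.53 × 32.6400 = 17.2992
Higher: delay to age 4 (17.2992).

17.30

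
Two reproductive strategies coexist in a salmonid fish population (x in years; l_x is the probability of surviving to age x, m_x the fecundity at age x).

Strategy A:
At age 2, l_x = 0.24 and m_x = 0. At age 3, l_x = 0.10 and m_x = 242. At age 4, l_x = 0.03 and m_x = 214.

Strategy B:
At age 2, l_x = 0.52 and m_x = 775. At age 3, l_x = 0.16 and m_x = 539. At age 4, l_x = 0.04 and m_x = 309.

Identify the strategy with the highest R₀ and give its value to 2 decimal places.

Strategy A: R₀ = 0.24×0 + 0.10×242 + 0.03×214 = 30.6200
Strategy B: R₀ = 0.52×775 + 0.16×539 + 0.04×309 = 501.6000
Highest R₀: strategy B with 501.6000.

501.60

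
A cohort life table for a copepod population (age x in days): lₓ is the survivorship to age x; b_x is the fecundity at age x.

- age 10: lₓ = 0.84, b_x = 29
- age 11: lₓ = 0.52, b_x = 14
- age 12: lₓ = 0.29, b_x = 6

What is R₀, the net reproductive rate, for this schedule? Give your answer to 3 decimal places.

R₀ = Σ lₓ b_x:
  age 10: 0.84 × 29 = 24.3600
  age 11: 0.52 × 14 = 7.2800
  age 12: 0.29 × 6 = 1.7400
R₀ = 24.3600 + 7.2800 + 1.7400 = 33.3800

33.380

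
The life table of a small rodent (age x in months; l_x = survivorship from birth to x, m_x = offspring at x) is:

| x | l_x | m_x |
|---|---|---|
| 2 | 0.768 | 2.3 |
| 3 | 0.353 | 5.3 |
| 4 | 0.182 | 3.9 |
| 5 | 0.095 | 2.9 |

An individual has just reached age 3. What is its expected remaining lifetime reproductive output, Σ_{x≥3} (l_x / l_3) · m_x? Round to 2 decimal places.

l_3 = 0.353. Conditional survival from age 3 to x is l_x / l_3.
  x=3: (0.353/0.353) × 5.3 = 5.3000
  x=4: (0.182/0.353) × 3.9 = 2.0108
  x=5: (0.095/0.353) × 2.9 = 0.7805
Sum = 5.3000 + 2.0108 + 0.7805 = 8.0912

8.09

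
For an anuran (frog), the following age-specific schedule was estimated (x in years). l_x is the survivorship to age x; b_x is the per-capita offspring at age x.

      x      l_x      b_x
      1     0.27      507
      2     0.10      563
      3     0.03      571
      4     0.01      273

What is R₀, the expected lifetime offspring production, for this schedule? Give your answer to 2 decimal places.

213.05

R₀ = Σ l_x b_x:
  age 1: 0.27 × 507 = 136.8900
  age 2: 0.10 × 563 = 56.3000
  age 3: 0.03 × 571 = 17.1300
  age 4: 0.01 × 273 = 2.7300
R₀ = 136.8900 + 56.3000 + 17.1300 + 2.7300 = 213.0500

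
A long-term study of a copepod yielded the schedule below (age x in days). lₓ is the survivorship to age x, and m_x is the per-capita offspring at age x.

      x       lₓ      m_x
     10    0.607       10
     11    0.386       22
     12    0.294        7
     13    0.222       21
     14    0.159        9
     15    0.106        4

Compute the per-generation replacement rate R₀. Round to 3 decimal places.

23.137

R₀ = Σ lₓ m_x:
  age 10: 0.607 × 10 = 6.0700
  age 11: 0.386 × 22 = 8.4920
  age 12: 0.294 × 7 = 2.0580
  age 13: 0.222 × 21 = 4.6620
  age 14: 0.159 × 9 = 1.4310
  age 15: 0.106 × 4 = 0.4240
R₀ = 6.0700 + 8.4920 + 2.0580 + 4.6620 + 1.4310 + 0.4240 = 23.1370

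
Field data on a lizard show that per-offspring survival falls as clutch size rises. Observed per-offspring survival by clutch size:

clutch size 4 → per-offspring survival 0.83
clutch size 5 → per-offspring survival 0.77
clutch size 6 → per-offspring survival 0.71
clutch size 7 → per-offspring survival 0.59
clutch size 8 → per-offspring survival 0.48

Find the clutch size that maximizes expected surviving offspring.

Expected surviving offspring = c × s(c):
  c=4: 4 × 0.83 = 3.320
  c=5: 5 × 0.77 = 3.850
  c=6: 6 × 0.71 = 4.260
  c=7: 7 × 0.59 = 4.130
  c=8: 8 × 0.48 = 3.840
Maximum at c = 6 (4.260 surviving offspring).

6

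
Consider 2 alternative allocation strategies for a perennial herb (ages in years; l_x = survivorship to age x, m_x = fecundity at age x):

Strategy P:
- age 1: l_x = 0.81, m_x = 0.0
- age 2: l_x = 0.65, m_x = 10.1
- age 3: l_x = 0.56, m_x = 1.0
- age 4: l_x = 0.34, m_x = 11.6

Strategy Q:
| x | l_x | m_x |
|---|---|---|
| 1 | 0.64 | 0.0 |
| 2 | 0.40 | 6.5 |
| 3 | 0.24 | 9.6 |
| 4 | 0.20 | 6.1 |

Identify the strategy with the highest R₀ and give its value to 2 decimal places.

11.07

Strategy P: R₀ = 0.81×0.0 + 0.65×10.1 + 0.56×1.0 + 0.34×11.6 = 11.0690
Strategy Q: R₀ = 0.64×0.0 + 0.40×6.5 + 0.24×9.6 + 0.20×6.1 = 6.1240
Highest R₀: strategy P with 11.0690.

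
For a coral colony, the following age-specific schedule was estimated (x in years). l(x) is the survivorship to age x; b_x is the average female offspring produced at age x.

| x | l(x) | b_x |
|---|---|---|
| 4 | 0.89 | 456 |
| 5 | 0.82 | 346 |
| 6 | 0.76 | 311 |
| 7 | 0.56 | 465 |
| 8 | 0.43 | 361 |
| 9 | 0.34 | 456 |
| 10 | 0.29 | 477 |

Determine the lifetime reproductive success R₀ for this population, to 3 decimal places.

R₀ = Σ l(x) b_x:
  age 4: 0.89 × 456 = 405.8400
  age 5: 0.82 × 346 = 283.7200
  age 6: 0.76 × 311 = 236.3600
  age 7: 0.56 × 465 = 260.4000
  age 8: 0.43 × 361 = 155.2300
  age 9: 0.34 × 456 = 155.0400
  age 10: 0.29 × 477 = 138.3300
R₀ = 405.8400 + 283.7200 + 236.3600 + 260.4000 + 155.2300 + 155.0400 + 138.3300 = 1634.9200

1634.920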